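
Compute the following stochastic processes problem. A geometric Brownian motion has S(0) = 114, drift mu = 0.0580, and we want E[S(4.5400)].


E[S(t)] = S(0) * exp(mu * t)
= 114 * exp(0.0580 * 4.5400)
= 114 * 1.3012
= 148.3417

148.3417


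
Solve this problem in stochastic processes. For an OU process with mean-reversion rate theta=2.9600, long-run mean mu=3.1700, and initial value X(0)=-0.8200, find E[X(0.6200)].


E[X(t)] = mu + (X(0) - mu)*exp(-theta*t)
= 3.1700 + (-0.8200 - 3.1700)*exp(-2.9600*0.6200)
= 3.1700 + -3.9900 * 0.1596
= 2.5333

2.5333


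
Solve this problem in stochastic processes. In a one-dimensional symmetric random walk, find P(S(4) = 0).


P(S(4) = 0) = C(4,2) / 4^2
= 6 / 16
= 0.3750

0.3750


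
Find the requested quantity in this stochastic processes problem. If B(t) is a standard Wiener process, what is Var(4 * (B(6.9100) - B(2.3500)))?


Var(alpha*(B(t)-B(s))) = alpha^2 * (t-s)
= 4^2 * (6.9100 - 2.3500)
= 16 * 4.5600
= 72.9600

72.9600


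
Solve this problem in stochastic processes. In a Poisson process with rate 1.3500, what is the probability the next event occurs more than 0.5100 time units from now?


P(X > t) = exp(-lambda * t)
= exp(-1.3500 * 0.5100)
= exp(-0.6885) = 0.5023

0.5023


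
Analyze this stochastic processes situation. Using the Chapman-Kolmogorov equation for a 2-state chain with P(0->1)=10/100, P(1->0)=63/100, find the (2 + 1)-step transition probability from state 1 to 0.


P^3 = P^2 * P^1
Computing via matrix multiplication of the transition matrix.
Entry (1,0) of P^3 = 0.8460

0.8460


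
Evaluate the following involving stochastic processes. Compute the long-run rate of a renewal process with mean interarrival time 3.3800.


Long-run renewal rate = 1/E(X)
= 1/3.3800
= 0.2959

0.2959


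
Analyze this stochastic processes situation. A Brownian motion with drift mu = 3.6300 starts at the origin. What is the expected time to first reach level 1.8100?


Expected first passage time = a/mu
= 1.8100/3.6300
= 0.4986

0.4986


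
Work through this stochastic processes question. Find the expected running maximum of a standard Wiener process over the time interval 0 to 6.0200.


E(max B(s)) = sqrt(2t/pi)
= sqrt(2*6.0200/pi)
= sqrt(3.8325)
= 1.9577

1.9577


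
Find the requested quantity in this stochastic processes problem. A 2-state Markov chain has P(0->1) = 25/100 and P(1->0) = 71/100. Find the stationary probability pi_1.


Stationary distribution: pi_0 = p10/(p01+p10), pi_1 = p01/(p01+p10)
p01 = 0.2500, p10 = 0.7100
pi_1 = 0.2604

0.2604


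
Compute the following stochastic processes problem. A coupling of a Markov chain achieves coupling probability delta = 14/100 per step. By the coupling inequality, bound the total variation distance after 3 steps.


TV distance bound <= (1-delta)^n
= (1 - 0.1400)^3
= 0.8600^3
= 0.6361

0.6361


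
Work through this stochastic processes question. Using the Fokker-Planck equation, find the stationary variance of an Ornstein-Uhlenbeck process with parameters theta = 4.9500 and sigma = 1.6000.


Stationary variance = sigma^2 / (2*theta)
= 1.6000^2 / (2*4.9500)
= 2.5600 / 9.9000
= 0.2586

0.2586


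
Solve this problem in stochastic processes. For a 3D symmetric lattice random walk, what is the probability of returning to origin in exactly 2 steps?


P(return in 2 steps) = P(reverse first step) = 1/(2d)
= 1/6
= 0.1667

0.1667


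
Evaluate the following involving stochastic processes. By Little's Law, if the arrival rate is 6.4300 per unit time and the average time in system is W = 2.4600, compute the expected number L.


Little's Law: L = lambda * W
= 6.4300 * 2.4600
= 15.8178

15.8178


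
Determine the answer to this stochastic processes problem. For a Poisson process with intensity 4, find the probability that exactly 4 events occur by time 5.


P(N(t)=k) = (lambda*t)^k * exp(-lambda*t) / k!
lambda*t = 20
= 20^4 * exp(-20) / 4!
= 160000 * 2.0612e-09 / 24
= 1.3741e-05

1.3741e-05


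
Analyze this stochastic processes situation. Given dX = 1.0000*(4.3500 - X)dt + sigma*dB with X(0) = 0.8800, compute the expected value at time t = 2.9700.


E[X(t)] = mu + (X(0) - mu)*exp(-theta*t)
= 4.3500 + (0.8800 - 4.3500)*exp(-1.0000*2.9700)
= 4.3500 + -3.4700 * 0.0513
= 4.1720

4.1720


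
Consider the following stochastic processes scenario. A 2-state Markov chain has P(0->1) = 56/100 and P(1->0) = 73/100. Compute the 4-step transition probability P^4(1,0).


Computing P^4 by matrix multiplication.
P = [[0.4400, 0.5600], [0.7300, 0.2700]]
After raising P to the power 4:
P^4(1,0) = 0.5619

0.5619


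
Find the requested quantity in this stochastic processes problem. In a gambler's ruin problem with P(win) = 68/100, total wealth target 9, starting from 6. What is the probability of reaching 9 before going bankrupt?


Gambler's ruin formula:
r = q/p = 0.3200/0.6800 = 0.4706
P(win) = (1 - r^i)/(1 - r^N)
= (1 - 0.4706^6)/(1 - 0.4706^9)
= 0.9903

0.9903


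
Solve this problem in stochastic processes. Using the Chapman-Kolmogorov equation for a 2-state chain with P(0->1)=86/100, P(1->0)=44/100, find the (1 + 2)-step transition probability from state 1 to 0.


P^3 = P^1 * P^2
Computing via matrix multiplication of the transition matrix.
Entry (1,0) of P^3 = 0.3476

0.3476


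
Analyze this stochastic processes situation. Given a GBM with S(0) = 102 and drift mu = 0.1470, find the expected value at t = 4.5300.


E[S(t)] = S(0) * exp(mu * t)
= 102 * exp(0.1470 * 4.5300)
= 102 * 1.9463
= 198.5186

198.5186


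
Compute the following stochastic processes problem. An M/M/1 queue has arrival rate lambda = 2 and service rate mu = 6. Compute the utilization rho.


rho = lambda/mu
= 2/6
= 0.3333

0.3333


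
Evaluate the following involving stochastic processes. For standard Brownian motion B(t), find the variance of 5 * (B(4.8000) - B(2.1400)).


Var(alpha*(B(t)-B(s))) = alpha^2 * (t-s)
= 5^2 * (4.8000 - 2.1400)
= 25 * 2.6600
= 66.5000

66.5000


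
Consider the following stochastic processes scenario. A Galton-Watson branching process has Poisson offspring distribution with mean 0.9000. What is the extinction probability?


Since mu = 0.9000 <= 1, extinction probability = 1.

1.0000


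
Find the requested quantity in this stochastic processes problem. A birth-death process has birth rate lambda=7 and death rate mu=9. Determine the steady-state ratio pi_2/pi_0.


For birth-death process, pi_n/pi_0 = (lambda/mu)^n
= (7/9)^2
= 0.6049

0.6049


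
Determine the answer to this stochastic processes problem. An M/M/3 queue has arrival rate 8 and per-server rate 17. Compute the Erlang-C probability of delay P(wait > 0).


a = lambda/mu = 0.4706
rho = a/c = 0.1569
Erlang-C formula applied:
C(c,a) = 0.0129

0.0129


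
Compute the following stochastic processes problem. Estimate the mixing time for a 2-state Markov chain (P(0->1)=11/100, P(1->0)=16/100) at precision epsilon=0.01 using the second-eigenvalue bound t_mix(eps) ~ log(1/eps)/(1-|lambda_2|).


lambda_2 = |1 - p01 - p10| = |1 - 0.1100 - 0.1600| = 0.7300
t_mix ~ log(1/eps)/(1 - |lambda_2|)
= log(100)/(1 - 0.7300) = 4.6052/0.2700
= 17.0562

17.0562


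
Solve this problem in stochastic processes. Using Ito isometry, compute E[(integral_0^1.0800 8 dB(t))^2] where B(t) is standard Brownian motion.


By Ito isometry: E[(int f dB)^2] = int f^2 dt
= 8^2 * 1.0800
= 64 * 1.0800 = 69.1200

69.1200


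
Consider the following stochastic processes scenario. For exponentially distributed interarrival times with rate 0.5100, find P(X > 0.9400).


P(X > t) = exp(-lambda * t)
= exp(-0.5100 * 0.9400)
= exp(-0.4794) = 0.6192

0.6192


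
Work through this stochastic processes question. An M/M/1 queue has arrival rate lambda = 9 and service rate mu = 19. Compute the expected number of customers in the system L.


rho = 9/19 = 0.4737
L = rho/(1-rho)
= 0.4737/0.5263
= 0.9000

0.9000


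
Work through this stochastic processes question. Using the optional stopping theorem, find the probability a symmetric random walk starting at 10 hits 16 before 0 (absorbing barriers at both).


By optional stopping theorem: E(M at tau) = M(0) = 10
P(hit 16)*16 + P(hit 0)*0 = 10
P(hit 16) = (10 - 0)/(16 - 0) = 5/8 = 0.6250

0.6250


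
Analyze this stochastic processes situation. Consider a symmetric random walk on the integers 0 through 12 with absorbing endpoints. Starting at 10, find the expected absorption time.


For symmetric RW on 0,...,N with absorbing barriers, E(i) = i*(N-i)
E(10) = 10 * 2 = 20

20


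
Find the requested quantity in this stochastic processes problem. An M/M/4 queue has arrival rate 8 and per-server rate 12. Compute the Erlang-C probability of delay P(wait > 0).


a = lambda/mu = 0.6667
rho = a/c = 0.1667
Erlang-C formula applied:
C(c,a) = 0.0051

0.0051


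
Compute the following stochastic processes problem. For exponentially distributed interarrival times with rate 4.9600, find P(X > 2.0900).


P(X > t) = exp(-lambda * t)
= exp(-4.9600 * 2.0900)
= exp(-10.3664) = 3.1472e-05

3.1472e-05


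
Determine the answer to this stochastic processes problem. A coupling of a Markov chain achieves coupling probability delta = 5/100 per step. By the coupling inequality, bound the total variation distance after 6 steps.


TV distance bound <= (1-delta)^n
= (1 - 0.0500)^6
= 0.9500^6
= 0.7351

0.7351


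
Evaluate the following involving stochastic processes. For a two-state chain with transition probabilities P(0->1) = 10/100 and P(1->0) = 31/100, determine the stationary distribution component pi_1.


Stationary distribution: pi_0 = p10/(p01+p10), pi_1 = p01/(p01+p10)
p01 = 0.1000, p10 = 0.3100
pi_1 = 0.2439

0.2439


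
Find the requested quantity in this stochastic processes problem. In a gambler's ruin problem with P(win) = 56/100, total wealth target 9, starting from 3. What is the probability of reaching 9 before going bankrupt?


Gambler's ruin formula:
r = q/p = 0.4400/0.5600 = 0.7857
P(win) = (1 - r^i)/(1 - r^N)
= (1 - 0.7857^3)/(1 - 0.7857^9)
= 0.5813

0.5813


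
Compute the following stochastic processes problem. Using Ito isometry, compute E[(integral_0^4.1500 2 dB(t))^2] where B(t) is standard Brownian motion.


By Ito isometry: E[(int f dB)^2] = int f^2 dt
= 2^2 * 4.1500
= 4 * 4.1500 = 16.6000

16.6000


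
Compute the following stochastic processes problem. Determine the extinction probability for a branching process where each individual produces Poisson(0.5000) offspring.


Since mu = 0.5000 <= 1, extinction probability = 1.

1.0000


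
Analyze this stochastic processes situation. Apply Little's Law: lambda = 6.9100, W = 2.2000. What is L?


Little's Law: L = lambda * W
= 6.9100 * 2.2000
= 15.2020

15.2020


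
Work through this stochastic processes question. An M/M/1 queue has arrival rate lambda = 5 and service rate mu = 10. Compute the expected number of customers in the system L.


rho = 5/10 = 0.5000
L = rho/(1-rho)
= 0.5000/0.5000
= 1.0000

1.0000


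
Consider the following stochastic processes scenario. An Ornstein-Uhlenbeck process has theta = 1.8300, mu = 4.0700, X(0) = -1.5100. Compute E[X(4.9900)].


E[X(t)] = mu + (X(0) - mu)*exp(-theta*t)
= 4.0700 + (-1.5100 - 4.0700)*exp(-1.8300*4.9900)
= 4.0700 + -5.5800 * 1.0818e-04
= 4.0694

4.0694


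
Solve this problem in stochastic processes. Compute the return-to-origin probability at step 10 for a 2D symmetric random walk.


P = C(10,5)^2 / 4^10
= 252^2 / 1048576
= 63504 / 1048576
= 0.0606

0.0606


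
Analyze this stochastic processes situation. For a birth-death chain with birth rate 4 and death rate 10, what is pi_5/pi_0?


For birth-death process, pi_n/pi_0 = (lambda/mu)^n
= (4/10)^5
= 0.0102

0.0102


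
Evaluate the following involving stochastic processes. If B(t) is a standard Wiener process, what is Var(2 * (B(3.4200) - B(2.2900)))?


Var(alpha*(B(t)-B(s))) = alpha^2 * (t-s)
= 2^2 * (3.4200 - 2.2900)
= 4 * 1.1300
= 4.5200

4.5200


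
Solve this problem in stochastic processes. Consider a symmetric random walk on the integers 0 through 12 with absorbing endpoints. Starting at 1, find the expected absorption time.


For symmetric RW on 0,...,N with absorbing barriers, E(i) = i*(N-i)
E(1) = 1 * 11 = 11

11


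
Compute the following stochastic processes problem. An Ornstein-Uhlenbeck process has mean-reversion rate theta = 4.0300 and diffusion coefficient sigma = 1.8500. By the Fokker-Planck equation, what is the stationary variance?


Stationary variance = sigma^2 / (2*theta)
= 1.8500^2 / (2*4.0300)
= 3.4225 / 8.0600
= 0.4246

0.4246


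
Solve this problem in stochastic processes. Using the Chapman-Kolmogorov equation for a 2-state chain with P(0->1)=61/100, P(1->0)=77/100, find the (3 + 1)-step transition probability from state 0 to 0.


P^4 = P^3 * P^1
Computing via matrix multiplication of the transition matrix.
Entry (0,0) of P^4 = 0.5672

0.5672


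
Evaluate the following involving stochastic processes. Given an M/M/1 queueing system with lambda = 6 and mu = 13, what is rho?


rho = lambda/mu
= 6/13
= 0.4615

0.4615


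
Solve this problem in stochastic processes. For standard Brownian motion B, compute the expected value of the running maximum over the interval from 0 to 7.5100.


E(max B(s)) = sqrt(2t/pi)
= sqrt(2*7.5100/pi)
= sqrt(4.7810)
= 2.1866

2.1866


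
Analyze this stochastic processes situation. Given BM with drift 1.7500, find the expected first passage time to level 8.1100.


Expected first passage time = a/mu
= 8.1100/1.7500
= 4.6343

4.6343


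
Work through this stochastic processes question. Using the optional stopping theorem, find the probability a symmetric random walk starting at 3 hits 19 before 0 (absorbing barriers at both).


By optional stopping theorem: E(M at tau) = M(0) = 3
P(hit 19)*19 + P(hit 0)*0 = 3
P(hit 19) = (3 - 0)/(19 - 0) = 3/19 = 0.1579

0.1579


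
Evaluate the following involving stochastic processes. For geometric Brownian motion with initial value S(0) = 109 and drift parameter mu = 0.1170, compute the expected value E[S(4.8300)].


E[S(t)] = S(0) * exp(mu * t)
= 109 * exp(0.1170 * 4.8300)
= 109 * 1.7596
= 191.8009

191.8009


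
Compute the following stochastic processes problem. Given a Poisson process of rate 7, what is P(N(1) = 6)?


P(N(t)=k) = (lambda*t)^k * exp(-lambda*t) / k!
lambda*t = 7
= 7^6 * exp(-7) / 6!
= 117649 * 9.1188e-04 / 720
= 0.1490

0.1490


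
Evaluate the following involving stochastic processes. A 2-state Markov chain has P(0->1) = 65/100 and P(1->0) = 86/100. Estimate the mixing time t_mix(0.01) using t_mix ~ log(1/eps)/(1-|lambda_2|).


lambda_2 = |1 - p01 - p10| = |1 - 0.6500 - 0.8600| = 0.5100
t_mix ~ log(1/eps)/(1 - |lambda_2|)
= log(100)/(1 - 0.5100) = 4.6052/0.4900
= 9.3983

9.3983


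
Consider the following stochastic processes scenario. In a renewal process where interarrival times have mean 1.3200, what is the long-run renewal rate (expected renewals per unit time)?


Long-run renewal rate = 1/E(X)
= 1/1.3200
= 0.7576

0.7576


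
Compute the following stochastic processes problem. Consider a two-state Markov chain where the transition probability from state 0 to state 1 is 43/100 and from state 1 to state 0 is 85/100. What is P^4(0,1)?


Computing P^4 by matrix multiplication.
P = [[0.5700, 0.4300], [0.8500, 0.1500]]
After raising P to the power 4:
P^4(0,1) = 0.3339

0.3339


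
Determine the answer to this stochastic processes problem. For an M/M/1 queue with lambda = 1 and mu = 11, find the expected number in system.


rho = 1/11 = 0.0909
L = rho/(1-rho)
= 0.0909/0.9091
= 0.1000

0.1000


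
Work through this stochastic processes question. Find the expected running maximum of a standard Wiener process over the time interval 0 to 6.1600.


E(max B(s)) = sqrt(2t/pi)
= sqrt(2*6.1600/pi)
= sqrt(3.9216)
= 1.9803

1.9803


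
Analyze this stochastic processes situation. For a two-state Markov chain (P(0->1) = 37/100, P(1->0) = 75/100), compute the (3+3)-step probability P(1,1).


P^6 = P^3 * P^3
Computing via matrix multiplication of the transition matrix.
Entry (1,1) of P^6 = 0.3304

0.3304


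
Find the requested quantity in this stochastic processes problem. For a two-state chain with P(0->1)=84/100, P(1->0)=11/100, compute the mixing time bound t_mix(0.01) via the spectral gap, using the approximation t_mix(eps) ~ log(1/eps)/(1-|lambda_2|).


lambda_2 = |1 - p01 - p10| = |1 - 0.8400 - 0.1100| = 0.0500
t_mix ~ log(1/eps)/(1 - |lambda_2|)
= log(100)/(1 - 0.0500) = 4.6052/0.9500
= 4.8475

4.8475


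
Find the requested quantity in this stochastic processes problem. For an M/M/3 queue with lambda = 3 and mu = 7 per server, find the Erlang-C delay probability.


a = lambda/mu = 0.4286
rho = a/c = 0.1429
Erlang-C formula applied:
C(c,a) = 0.0100

0.0100


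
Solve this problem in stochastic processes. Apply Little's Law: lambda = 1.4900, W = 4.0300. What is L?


Little's Law: L = lambda * W
= 1.4900 * 4.0300
= 6.0047

6.0047


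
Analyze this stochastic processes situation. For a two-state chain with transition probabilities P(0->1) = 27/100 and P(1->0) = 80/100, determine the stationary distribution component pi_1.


Stationary distribution: pi_0 = p10/(p01+p10), pi_1 = p01/(p01+p10)
p01 = 0.2700, p10 = 0.8000
pi_1 = 0.2523

0.2523


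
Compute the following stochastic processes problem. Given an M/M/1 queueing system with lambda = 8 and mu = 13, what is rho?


rho = lambda/mu
= 8/13
= 0.6154

0.6154


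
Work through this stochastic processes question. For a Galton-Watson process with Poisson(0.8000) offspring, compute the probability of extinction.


Since mu = 0.8000 <= 1, extinction probability = 1.

1.0000


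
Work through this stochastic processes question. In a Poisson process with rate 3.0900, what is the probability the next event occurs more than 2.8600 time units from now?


P(X > t) = exp(-lambda * t)
= exp(-3.0900 * 2.8600)
= exp(-8.8374) = 1.4520e-04

1.4520e-04


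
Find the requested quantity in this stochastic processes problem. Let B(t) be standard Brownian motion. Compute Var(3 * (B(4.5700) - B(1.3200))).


Var(alpha*(B(t)-B(s))) = alpha^2 * (t-s)
= 3^2 * (4.5700 - 1.3200)
= 9 * 3.2500
= 29.2500

29.2500


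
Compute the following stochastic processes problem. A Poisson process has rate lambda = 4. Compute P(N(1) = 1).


P(N(t)=k) = (lambda*t)^k * exp(-lambda*t) / k!
lambda*t = 4
= 4^1 * exp(-4) / 1!
= 4 * 0.0183 / 1
= 0.0733

0.0733


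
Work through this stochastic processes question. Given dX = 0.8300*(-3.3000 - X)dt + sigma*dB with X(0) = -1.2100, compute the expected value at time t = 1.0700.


E[X(t)] = mu + (X(0) - mu)*exp(-theta*t)
= -3.3000 + (-1.2100 - -3.3000)*exp(-0.8300*1.0700)
= -3.3000 + 2.0900 * 0.4114
= -2.4401

-2.4401


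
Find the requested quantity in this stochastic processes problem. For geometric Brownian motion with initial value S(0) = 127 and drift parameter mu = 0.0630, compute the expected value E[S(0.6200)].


E[S(t)] = S(0) * exp(mu * t)
= 127 * exp(0.0630 * 0.6200)
= 127 * 1.0398
= 132.0588

132.0588


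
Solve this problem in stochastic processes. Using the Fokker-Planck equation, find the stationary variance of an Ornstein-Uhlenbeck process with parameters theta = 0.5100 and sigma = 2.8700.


Stationary variance = sigma^2 / (2*theta)
= 2.8700^2 / (2*0.5100)
= 8.2369 / 1.0200
= 8.0754

8.0754


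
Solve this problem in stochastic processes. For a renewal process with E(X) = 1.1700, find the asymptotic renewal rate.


Long-run renewal rate = 1/E(X)
= 1/1.1700
= 0.8547

0.8547


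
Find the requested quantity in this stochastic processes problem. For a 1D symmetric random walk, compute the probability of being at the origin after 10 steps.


P(S(10) = 0) = C(10,5) / 4^5
= 252 / 1024
= 0.2461

0.2461


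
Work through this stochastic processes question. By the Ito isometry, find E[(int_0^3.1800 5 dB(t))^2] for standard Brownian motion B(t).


By Ito isometry: E[(int f dB)^2] = int f^2 dt
= 5^2 * 3.1800
= 25 * 3.1800 = 79.5000

79.5000


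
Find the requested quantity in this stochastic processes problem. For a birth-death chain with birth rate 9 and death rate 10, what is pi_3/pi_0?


For birth-death process, pi_n/pi_0 = (lambda/mu)^n
= (9/10)^3
= 0.7290

0.7290


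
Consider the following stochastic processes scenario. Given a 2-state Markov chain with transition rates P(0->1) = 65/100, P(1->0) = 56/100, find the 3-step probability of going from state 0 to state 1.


Computing P^3 by matrix multiplication.
P = [[0.3500, 0.6500], [0.5600, 0.4400]]
After raising P to the power 3:
P^3(0,1) = 0.5422

0.5422


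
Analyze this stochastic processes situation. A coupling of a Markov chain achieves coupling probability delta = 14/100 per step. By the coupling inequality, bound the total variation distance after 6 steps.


TV distance bound <= (1-delta)^n
= (1 - 0.1400)^6
= 0.8600^6
= 0.4046

0.4046


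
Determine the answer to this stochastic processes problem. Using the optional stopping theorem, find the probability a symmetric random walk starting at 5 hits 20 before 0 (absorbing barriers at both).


By optional stopping theorem: E(M at tau) = M(0) = 5
P(hit 20)*20 + P(hit 0)*0 = 5
P(hit 20) = (5 - 0)/(20 - 0) = 1/4 = 0.2500

0.2500


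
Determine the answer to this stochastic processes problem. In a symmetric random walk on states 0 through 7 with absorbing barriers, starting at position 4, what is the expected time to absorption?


For symmetric RW on 0,...,N with absorbing barriers, E(i) = i*(N-i)
E(4) = 4 * 3 = 12

12


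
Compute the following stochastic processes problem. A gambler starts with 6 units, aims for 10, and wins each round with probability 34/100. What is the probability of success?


Gambler's ruin formula:
r = q/p = 0.6600/0.3400 = 1.9412
P(win) = (1 - r^i)/(1 - r^N)
= (1 - 1.9412^6)/(1 - 1.9412^10)
= 0.0692

0.0692


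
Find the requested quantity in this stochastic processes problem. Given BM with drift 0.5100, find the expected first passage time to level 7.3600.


Expected first passage time = a/mu
= 7.3600/0.5100
= 14.4314

14.4314


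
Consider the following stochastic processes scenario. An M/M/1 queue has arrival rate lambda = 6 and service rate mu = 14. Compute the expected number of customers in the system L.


rho = 6/14 = 0.4286
L = rho/(1-rho)
= 0.4286/0.5714
= 0.7500

0.7500


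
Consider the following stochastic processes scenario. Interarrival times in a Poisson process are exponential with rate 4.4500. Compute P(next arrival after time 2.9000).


P(X > t) = exp(-lambda * t)
= exp(-4.4500 * 2.9000)
= exp(-12.9050) = 2.4856e-06

2.4856e-06


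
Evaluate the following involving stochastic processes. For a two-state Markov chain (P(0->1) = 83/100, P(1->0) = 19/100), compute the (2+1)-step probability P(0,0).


P^3 = P^2 * P^1
Computing via matrix multiplication of the transition matrix.
Entry (0,0) of P^3 = 0.1863

0.1863


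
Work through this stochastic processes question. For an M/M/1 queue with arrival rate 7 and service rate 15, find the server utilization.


rho = lambda/mu
= 7/15
= 0.4667

0.4667


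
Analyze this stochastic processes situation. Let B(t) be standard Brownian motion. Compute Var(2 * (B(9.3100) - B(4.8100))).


Var(alpha*(B(t)-B(s))) = alpha^2 * (t-s)
= 2^2 * (9.3100 - 4.8100)
= 4 * 4.5000
= 18.0000

18.0000


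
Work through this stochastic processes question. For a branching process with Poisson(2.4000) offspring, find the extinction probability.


Since mu = 2.4000 > 1, extinction prob q < 1.
Solve s = exp(mu*(s-1)) iteratively.
q = 0.1214

0.1214


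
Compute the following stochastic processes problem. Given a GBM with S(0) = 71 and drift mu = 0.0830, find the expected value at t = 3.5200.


E[S(t)] = S(0) * exp(mu * t)
= 71 * exp(0.0830 * 3.5200)
= 71 * 1.3393
= 95.0915

95.0915


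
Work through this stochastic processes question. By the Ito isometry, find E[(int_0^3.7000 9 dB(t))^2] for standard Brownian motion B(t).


By Ito isometry: E[(int f dB)^2] = int f^2 dt
= 9^2 * 3.7000
= 81 * 3.7000 = 299.7000

299.7000


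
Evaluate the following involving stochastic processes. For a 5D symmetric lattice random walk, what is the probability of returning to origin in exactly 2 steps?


P(return in 2 steps) = P(reverse first step) = 1/(2d)
= 1/10
= 0.1000

0.1000


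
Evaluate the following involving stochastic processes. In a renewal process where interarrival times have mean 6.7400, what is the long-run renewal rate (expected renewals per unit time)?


Long-run renewal rate = 1/E(X)
= 1/6.7400
= 0.1484

0.1484


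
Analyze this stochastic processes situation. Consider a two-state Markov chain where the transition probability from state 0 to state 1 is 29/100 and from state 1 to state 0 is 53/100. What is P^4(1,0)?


Computing P^4 by matrix multiplication.
P = [[0.7100, 0.2900], [0.5300, 0.4700]]
After raising P to the power 4:
P^4(1,0) = 0.6457

0.6457


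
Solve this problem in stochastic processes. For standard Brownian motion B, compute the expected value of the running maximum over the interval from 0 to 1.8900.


E(max B(s)) = sqrt(2t/pi)
= sqrt(2*1.8900/pi)
= sqrt(1.2032)
= 1.0969

1.0969


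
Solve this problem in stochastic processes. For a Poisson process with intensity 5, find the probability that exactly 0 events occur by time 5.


P(N(t)=k) = (lambda*t)^k * exp(-lambda*t) / k!
lambda*t = 25
= 25^0 * exp(-25) / 0!
= 1 * 1.3888e-11 / 1
= 1.3888e-11

1.3888e-11


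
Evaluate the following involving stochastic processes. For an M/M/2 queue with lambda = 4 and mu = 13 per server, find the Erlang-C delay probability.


a = lambda/mu = 0.3077
rho = a/c = 0.1538
Erlang-C formula applied:
C(c,a) = 0.0410

0.0410


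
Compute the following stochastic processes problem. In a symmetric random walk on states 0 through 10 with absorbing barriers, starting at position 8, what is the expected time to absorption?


For symmetric RW on 0,...,N with absorbing barriers, E(i) = i*(N-i)
E(8) = 8 * 2 = 16

16


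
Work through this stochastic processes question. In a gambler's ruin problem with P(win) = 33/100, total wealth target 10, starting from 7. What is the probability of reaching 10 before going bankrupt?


Gambler's ruin formula:
r = q/p = 0.6700/0.3300 = 2.0303
P(win) = (1 - r^i)/(1 - r^N)
= (1 - 2.0303^7)/(1 - 2.0303^10)
= 0.1187

0.1187


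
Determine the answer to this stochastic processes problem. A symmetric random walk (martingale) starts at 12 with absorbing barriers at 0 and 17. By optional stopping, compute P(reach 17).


By optional stopping theorem: E(M at tau) = M(0) = 12
P(hit 17)*17 + P(hit 0)*0 = 12
P(hit 17) = (12 - 0)/(17 - 0) = 12/17 = 0.7059

0.7059


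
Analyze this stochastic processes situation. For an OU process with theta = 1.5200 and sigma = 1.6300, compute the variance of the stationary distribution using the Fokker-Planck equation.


Stationary variance = sigma^2 / (2*theta)
= 1.6300^2 / (2*1.5200)
= 2.6569 / 3.0400
= 0.8740

0.8740


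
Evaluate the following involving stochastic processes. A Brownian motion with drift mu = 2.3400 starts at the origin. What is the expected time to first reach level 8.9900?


Expected first passage time = a/mu
= 8.9900/2.3400
= 3.8419

3.8419


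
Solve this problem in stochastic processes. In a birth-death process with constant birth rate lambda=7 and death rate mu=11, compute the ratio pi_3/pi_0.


For birth-death process, pi_n/pi_0 = (lambda/mu)^n
= (7/11)^3
= 0.2577

0.2577


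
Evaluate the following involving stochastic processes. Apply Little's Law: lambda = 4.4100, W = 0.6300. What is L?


Little's Law: L = lambda * W
= 4.4100 * 0.6300
= 2.7783

2.7783


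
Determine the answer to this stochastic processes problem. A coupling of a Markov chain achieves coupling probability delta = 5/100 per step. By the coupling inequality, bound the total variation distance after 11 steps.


TV distance bound <= (1-delta)^n
= (1 - 0.0500)^11
= 0.9500^11
= 0.5688

0.5688


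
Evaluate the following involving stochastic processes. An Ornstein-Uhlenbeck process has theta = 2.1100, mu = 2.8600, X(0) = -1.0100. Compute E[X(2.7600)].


E[X(t)] = mu + (X(0) - mu)*exp(-theta*t)
= 2.8600 + (-1.0100 - 2.8600)*exp(-2.1100*2.7600)
= 2.8600 + -3.8700 * 0.0030
= 2.8486

2.8486


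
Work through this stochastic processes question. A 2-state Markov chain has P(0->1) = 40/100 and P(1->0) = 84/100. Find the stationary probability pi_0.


Stationary distribution: pi_0 = p10/(p01+p10), pi_1 = p01/(p01+p10)
p01 = 0.4000, p10 = 0.8400
pi_0 = 0.6774

0.6774


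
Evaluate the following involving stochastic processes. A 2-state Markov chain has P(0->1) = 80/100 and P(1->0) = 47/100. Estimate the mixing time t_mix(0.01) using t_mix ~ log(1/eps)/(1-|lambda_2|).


lambda_2 = |1 - p01 - p10| = |1 - 0.8000 - 0.4700| = 0.2700
t_mix ~ log(1/eps)/(1 - |lambda_2|)
= log(100)/(1 - 0.2700) = 4.6052/0.7300
= 6.3085

6.3085


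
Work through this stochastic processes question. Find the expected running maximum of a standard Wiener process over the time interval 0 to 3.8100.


E(max B(s)) = sqrt(2t/pi)
= sqrt(2*3.8100/pi)
= sqrt(2.4255)
= 1.5574

1.5574


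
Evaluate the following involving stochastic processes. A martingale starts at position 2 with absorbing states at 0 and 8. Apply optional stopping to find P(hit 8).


By optional stopping theorem: E(M at tau) = M(0) = 2
P(hit 8)*8 + P(hit 0)*0 = 2
P(hit 8) = (2 - 0)/(8 - 0) = 1/4 = 0.2500

0.2500


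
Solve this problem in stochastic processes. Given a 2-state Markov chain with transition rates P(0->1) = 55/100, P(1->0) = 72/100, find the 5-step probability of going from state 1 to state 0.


Computing P^5 by matrix multiplication.
P = [[0.4500, 0.5500], [0.7200, 0.2800]]
After raising P to the power 5:
P^5(1,0) = 0.5677

0.5677


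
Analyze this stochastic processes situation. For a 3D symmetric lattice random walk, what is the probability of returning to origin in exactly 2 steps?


P(return in 2 steps) = P(reverse first step) = 1/(2d)
= 1/6
= 0.1667

0.1667


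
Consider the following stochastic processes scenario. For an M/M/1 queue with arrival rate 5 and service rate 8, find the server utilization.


rho = lambda/mu
= 5/8
= 0.6250

0.6250


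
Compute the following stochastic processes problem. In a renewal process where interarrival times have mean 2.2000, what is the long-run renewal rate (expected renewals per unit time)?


Long-run renewal rate = 1/E(X)
= 1/2.2000
= 0.4545

0.4545


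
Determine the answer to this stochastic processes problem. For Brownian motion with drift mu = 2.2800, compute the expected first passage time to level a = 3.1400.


Expected first passage time = a/mu
= 3.1400/2.2800
= 1.3772

1.3772


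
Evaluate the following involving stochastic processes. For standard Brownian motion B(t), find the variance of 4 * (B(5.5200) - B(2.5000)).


Var(alpha*(B(t)-B(s))) = alpha^2 * (t-s)
= 4^2 * (5.5200 - 2.5000)
= 16 * 3.0200
= 48.3200

48.3200


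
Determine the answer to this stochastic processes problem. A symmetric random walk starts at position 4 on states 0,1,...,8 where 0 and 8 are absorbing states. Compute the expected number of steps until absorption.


For symmetric RW on 0,...,N with absorbing barriers, E(i) = i*(N-i)
E(4) = 4 * 4 = 16

16


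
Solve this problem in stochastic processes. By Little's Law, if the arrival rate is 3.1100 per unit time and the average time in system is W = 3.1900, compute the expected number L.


Little's Law: L = lambda * W
= 3.1100 * 3.1900
= 9.9209

9.9209


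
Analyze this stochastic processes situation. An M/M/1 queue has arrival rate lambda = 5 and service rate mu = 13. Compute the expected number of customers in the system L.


rho = 5/13 = 0.3846
L = rho/(1-rho)
= 0.3846/0.6154
= 0.6250

0.6250


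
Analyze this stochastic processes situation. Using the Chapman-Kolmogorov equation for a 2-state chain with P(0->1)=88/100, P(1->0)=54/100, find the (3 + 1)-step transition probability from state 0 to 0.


P^4 = P^3 * P^1
Computing via matrix multiplication of the transition matrix.
Entry (0,0) of P^4 = 0.3996

0.3996


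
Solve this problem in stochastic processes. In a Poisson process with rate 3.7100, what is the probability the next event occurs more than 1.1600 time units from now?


P(X > t) = exp(-lambda * t)
= exp(-3.7100 * 1.1600)
= exp(-4.3036) = 0.0135

0.0135


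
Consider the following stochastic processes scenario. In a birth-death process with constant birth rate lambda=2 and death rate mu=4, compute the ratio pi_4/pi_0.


For birth-death process, pi_n/pi_0 = (lambda/mu)^n
= (2/4)^4
= 0.0625

0.0625


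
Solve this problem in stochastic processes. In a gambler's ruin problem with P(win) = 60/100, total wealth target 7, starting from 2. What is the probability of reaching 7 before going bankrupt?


Gambler's ruin formula:
r = q/p = 0.4000/0.6000 = 0.6667
P(win) = (1 - r^i)/(1 - r^N)
= (1 - 0.6667^2)/(1 - 0.6667^7)
= 0.5901

0.5901


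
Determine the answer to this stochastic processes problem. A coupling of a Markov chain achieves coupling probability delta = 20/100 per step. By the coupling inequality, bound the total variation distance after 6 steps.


TV distance bound <= (1-delta)^n
= (1 - 0.2000)^6
= 0.8000^6
= 0.2621

0.2621


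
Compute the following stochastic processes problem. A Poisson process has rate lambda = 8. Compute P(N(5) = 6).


P(N(t)=k) = (lambda*t)^k * exp(-lambda*t) / k!
lambda*t = 40
= 40^6 * exp(-40) / 6!
= 4096000000 * 4.2484e-18 / 720
= 2.4168e-11

2.4168e-11


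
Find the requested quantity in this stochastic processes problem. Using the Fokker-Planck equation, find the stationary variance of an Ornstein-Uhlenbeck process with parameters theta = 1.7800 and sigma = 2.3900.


Stationary variance = sigma^2 / (2*theta)
= 2.3900^2 / (2*1.7800)
= 5.7121 / 3.5600
= 1.6045

1.6045


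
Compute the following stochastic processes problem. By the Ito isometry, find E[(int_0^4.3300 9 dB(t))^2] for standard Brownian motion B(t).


By Ito isometry: E[(int f dB)^2] = int f^2 dt
= 9^2 * 4.3300
= 81 * 4.3300 = 350.7300

350.7300


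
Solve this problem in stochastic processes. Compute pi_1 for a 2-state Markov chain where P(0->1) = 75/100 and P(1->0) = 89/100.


Stationary distribution: pi_0 = p10/(p01+p10), pi_1 = p01/(p01+p10)
p01 = 0.7500, p10 = 0.8900
pi_1 = 0.4573

0.4573


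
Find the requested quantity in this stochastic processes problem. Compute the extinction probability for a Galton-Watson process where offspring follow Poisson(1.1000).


Since mu = 1.1000 > 1, extinction prob q < 1.
Solve s = exp(mu*(s-1)) iteratively.
q = 0.8239

0.8239


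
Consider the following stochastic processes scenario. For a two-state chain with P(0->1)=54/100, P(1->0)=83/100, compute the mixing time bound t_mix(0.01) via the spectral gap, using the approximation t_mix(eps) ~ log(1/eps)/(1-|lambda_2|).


lambda_2 = |1 - p01 - p10| = |1 - 0.5400 - 0.8300| = 0.3700
t_mix ~ log(1/eps)/(1 - |lambda_2|)
= log(100)/(1 - 0.3700) = 4.6052/0.6300
= 7.3098

7.3098


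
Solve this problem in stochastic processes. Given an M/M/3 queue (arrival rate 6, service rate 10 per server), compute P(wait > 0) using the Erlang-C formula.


a = lambda/mu = 0.6000
rho = a/c = 0.2000
Erlang-C formula applied:
C(c,a) = 0.0247

0.0247


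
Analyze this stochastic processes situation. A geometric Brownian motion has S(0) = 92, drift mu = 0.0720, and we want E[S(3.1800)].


E[S(t)] = S(0) * exp(mu * t)
= 92 * exp(0.0720 * 3.1800)
= 92 * 1.2573
= 115.6708

115.6708


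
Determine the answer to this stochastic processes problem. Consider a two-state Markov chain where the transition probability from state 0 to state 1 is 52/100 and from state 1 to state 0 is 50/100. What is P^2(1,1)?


Computing P^2 by matrix multiplication.
P = [[0.4800, 0.5200], [0.5000, 0.5000]]
After raising P to the power 2:
P^2(1,1) = 0.5100

0.5100


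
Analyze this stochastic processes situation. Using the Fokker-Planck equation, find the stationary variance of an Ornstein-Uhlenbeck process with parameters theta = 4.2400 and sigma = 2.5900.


Stationary variance = sigma^2 / (2*theta)
= 2.5900^2 / (2*4.2400)
= 6.7081 / 8.4800
= 0.7910

0.7910


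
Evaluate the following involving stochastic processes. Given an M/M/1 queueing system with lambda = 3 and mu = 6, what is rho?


rho = lambda/mu
= 3/6
= 0.5000

0.5000


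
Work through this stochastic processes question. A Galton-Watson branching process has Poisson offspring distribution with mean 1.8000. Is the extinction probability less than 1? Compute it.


Since mu = 1.8000 > 1, extinction prob q < 1.
Solve s = exp(mu*(s-1)) iteratively.
q = 0.2676

0.2676


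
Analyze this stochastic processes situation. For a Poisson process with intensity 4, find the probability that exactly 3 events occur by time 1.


P(N(t)=k) = (lambda*t)^k * exp(-lambda*t) / k!
lambda*t = 4
= 4^3 * exp(-4) / 3!
= 64 * 0.0183 / 6
= 0.1954

0.1954


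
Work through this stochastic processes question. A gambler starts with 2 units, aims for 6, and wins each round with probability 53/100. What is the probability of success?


Gambler's ruin formula:
r = q/p = 0.4700/0.5300 = 0.8868
P(win) = (1 - r^i)/(1 - r^N)
= (1 - 0.8868^2)/(1 - 0.8868^6)
= 0.4158

0.4158


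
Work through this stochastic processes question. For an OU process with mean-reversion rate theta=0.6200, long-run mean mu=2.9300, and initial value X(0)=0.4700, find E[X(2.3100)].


E[X(t)] = mu + (X(0) - mu)*exp(-theta*t)
= 2.9300 + (0.4700 - 2.9300)*exp(-0.6200*2.3100)
= 2.9300 + -2.4600 * 0.2388
= 2.3426

2.3426


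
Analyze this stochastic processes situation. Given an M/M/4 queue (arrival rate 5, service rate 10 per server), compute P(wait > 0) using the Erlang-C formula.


a = lambda/mu = 0.5000
rho = a/c = 0.1250
Erlang-C formula applied:
C(c,a) = 0.0018

0.0018


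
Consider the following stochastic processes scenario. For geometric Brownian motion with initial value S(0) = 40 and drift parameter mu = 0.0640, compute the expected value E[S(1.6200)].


E[S(t)] = S(0) * exp(mu * t)
= 40 * exp(0.0640 * 1.6200)
= 40 * 1.1092
= 44.3698

44.3698


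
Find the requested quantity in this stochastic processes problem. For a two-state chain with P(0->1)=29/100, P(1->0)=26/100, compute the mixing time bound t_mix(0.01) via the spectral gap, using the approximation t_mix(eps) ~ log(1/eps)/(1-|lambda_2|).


lambda_2 = |1 - p01 - p10| = |1 - 0.2900 - 0.2600| = 0.4500
t_mix ~ log(1/eps)/(1 - |lambda_2|)
= log(100)/(1 - 0.4500) = 4.6052/0.5500
= 8.3730

8.3730


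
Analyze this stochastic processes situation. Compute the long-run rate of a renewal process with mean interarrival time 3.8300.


Long-run renewal rate = 1/E(X)
= 1/3.8300
= 0.2611

0.2611


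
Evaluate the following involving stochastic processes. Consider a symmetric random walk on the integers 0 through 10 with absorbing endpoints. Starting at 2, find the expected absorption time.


For symmetric RW on 0,...,N with absorbing barriers, E(i) = i*(N-i)
E(2) = 2 * 8 = 16

16


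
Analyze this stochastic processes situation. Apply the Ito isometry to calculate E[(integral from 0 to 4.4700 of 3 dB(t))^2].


By Ito isometry: E[(int f dB)^2] = int f^2 dt
= 3^2 * 4.4700
= 9 * 4.4700 = 40.2300

40.2300


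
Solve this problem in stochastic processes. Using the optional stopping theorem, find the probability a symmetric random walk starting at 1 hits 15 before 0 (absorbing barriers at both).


By optional stopping theorem: E(M at tau) = M(0) = 1
P(hit 15)*15 + P(hit 0)*0 = 1
P(hit 15) = (1 - 0)/(15 - 0) = 1/15 = 0.0667

0.0667
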